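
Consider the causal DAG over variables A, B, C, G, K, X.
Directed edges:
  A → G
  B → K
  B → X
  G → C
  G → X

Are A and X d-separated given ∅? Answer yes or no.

No — A and X are d-connected given ∅.

Bayes-Ball from A | ∅ reaches {C,G,X}.
X ∈ reach(A|∅) ⇒ A ⊥̸ X | ∅.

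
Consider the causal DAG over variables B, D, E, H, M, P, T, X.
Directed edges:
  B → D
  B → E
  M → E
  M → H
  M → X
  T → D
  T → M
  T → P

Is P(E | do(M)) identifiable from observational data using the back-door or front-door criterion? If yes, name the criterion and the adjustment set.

P(E|do(M)): backdoor, adjust for ∅.

desc(M)\{M}={E,H,X}; candidates ⊆ {B,D,P,T}.
∅: M⊥E given ∅ in G with M→· removed — back-door holds.
P(E|do(M)) = P(E|M) — no adjustment needed.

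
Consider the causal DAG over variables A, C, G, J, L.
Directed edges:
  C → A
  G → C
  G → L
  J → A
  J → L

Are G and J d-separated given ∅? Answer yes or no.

Yes — G ⊥ J | ∅.

Bayes-Ball from G | ∅ reaches {A,C,L}.
J ∉ reach(G|∅) ⇒ G ⊥ J | ∅.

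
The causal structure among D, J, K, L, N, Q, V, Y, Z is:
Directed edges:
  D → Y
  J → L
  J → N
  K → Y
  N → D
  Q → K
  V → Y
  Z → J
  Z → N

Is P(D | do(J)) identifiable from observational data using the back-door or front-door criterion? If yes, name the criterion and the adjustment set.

desc(J)\{J}={D,L,N,Y}; candidates ⊆ {K,Q,V,Z}.
size 0: {}; under {} J still reaches {D,N,Y,Z} ∋ D.
{Z}: J⊥D given {Z} in G with J→· removed — back-door holds.
P(D|do(J)) = Σ_{Z} P(D|J,Z)·P(Z).

P(D|do(J)): backdoor, adjust for {Z}.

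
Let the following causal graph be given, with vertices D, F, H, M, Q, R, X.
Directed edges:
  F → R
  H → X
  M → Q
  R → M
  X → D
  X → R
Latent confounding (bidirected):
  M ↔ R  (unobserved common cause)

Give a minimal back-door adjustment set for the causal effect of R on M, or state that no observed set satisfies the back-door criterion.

R→M: no observed back-door set.

desc(R)\{R}={M,Q}; candidates ⊆ {D,F,H,X}.
R↔M: latent back-door arc(s) into R.
size 0: {}; under {} R still reaches {D,F,H,M,Q,X} ∋ M.
size 1: {D}, {F}, {H} …(+1); under {D} R still reaches {F,H,M,Q,X} ∋ M.
size 2: {D,F}, {D,H}, {D,X} …(+3); under {D,F} R still reaches {H,M,Q,X} ∋ M.
R↔M cannot be blocked by any observed set — no back-door set.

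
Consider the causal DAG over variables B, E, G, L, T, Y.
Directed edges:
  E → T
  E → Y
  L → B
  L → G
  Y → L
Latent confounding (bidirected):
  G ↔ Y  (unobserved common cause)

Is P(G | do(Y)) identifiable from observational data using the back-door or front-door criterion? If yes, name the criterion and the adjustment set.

P(G|do(Y)): frontdoor, adjust for {L}.

desc(Y)\{Y}={B,G,L}; candidates ⊆ {E,T}.
Y↔G: latent back-door arc(s) into Y.
size 0: {}; under {} Y still reaches {E,G,T} ∋ G.
size 1: {E}, {T}; under {E} Y still reaches {G} ∋ G.
size 2: {E,T}; under {E,T} Y still reaches {G} ∋ G.
Y↔G cannot be blocked by any observed set — no back-door set.
{L}: (i) intercepts every directed Y→G path; (ii) no back-door Y→{L}; (iii) {Y} blocks every back-door {L}→G. Front-door holds.
P(G|do(Y)) = Σ_{L} P(L|Y) Σ_{Y'} P(G|L,Y')P(Y').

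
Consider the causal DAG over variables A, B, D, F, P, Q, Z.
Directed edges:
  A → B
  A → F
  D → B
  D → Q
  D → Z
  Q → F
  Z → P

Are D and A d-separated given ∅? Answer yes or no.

Bayes-Ball from D | ∅ reaches {B,F,P,Q,Z}.
A ∉ reach(D|∅) ⇒ D ⊥ A | ∅.

Yes — D ⊥ A | ∅.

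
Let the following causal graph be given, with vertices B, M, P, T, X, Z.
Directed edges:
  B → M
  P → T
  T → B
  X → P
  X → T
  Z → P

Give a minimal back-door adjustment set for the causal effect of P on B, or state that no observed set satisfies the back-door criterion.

P→B: minimal back-door set {X}.

desc(P)\{P}={B,M,T}; candidates ⊆ {X,Z}.
size 0: {}; under {} P still reaches {B,M,T,X,Z} ∋ B.
{X}: P⊥B given {X} in G with P→· removed — back-door holds.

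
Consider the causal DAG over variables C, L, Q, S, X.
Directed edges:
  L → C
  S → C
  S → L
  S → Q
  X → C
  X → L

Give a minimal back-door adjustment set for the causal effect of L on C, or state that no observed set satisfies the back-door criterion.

desc(L)\{L}={C}; candidates ⊆ {Q,S,X}.
size 0: {}; under {} L still reaches {C,Q,S,X} ∋ C.
size 1: {Q}, {S}, {X}; under {Q} L still reaches {C,S,X} ∋ C.
{S,X}: L⊥C given {S,X} in G with L→· removed — back-door holds.

L→C: minimal back-door set {S, X}.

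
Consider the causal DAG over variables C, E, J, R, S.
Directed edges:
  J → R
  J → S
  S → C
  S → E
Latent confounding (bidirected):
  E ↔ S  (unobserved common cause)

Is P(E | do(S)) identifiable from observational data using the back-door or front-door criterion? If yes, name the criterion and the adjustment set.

desc(S)\{S}={C,E}; candidates ⊆ {J,R}.
S↔E: latent back-door arc(s) into S.
size 0: {}; under {} S still reaches {E,J,R} ∋ E.
size 1: {J}, {R}; under {J} S still reaches {E} ∋ E.
size 2: {J,R}; under {J,R} S still reaches {E} ∋ E.
S↔E cannot be blocked by any observed set — no back-door set.
No mediator lies on a directed S→…→E path.
Neither criterion identifies P(E|do(S)) in this graph.

P(E|do(S)): not identifiable (no BD/FD set).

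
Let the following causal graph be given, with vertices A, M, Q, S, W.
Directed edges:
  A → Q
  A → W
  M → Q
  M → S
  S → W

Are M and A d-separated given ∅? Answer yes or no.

Yes — M ⊥ A | ∅.

Bayes-Ball from M | ∅ reaches {Q,S,W}.
A ∉ reach(M|∅) ⇒ M ⊥ A | ∅.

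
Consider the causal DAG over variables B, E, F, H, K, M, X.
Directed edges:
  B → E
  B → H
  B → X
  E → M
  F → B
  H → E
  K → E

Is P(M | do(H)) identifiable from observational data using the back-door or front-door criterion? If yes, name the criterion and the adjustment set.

P(M|do(H)): backdoor, adjust for {B}.

desc(H)\{H}={E,M}; candidates ⊆ {B,F,K,X}.
size 0: {}; under {} H still reaches {B,E,F,M,X} ∋ M.
{B}: H⊥M given {B} in G with H→· removed — back-door holds.
P(M|do(H)) = Σ_{B} P(M|H,B)·P(B).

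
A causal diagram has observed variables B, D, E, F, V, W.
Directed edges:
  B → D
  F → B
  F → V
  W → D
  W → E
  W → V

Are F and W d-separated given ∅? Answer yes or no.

Bayes-Ball from F | ∅ reaches {B,D,V}.
W ∉ reach(F|∅) ⇒ F ⊥ W | ∅.

Yes — F ⊥ W | ∅.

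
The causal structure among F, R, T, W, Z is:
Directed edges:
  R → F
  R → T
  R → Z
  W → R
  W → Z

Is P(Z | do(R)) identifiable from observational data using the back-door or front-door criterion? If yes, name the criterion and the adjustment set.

desc(R)\{R}={F,T,Z}; candidates ⊆ {W}.
size 0: {}; under {} R still reaches {W,Z} ∋ Z.
{W}: R⊥Z given {W} in G with R→· removed — back-door holds.
P(Z|do(R)) = Σ_{W} P(Z|R,W)·P(W).

P(Z|do(R)): backdoor, adjust for {W}.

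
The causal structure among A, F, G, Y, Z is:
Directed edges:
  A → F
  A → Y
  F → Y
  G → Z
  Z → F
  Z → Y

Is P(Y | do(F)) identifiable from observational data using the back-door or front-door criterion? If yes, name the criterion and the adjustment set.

P(Y|do(F)): backdoor, adjust for {A, Z}.

desc(F)\{F}={Y}; candidates ⊆ {A,G,Z}.
size 0: {}; under {} F still reaches {A,G,Y,Z} ∋ Y.
size 1: {A}, {G}, {Z}; under {A} F still reaches {G,Y,Z} ∋ Y.
{A,Z}: F⊥Y given {A,Z} in G with F→· removed — back-door holds.
P(Y|do(F)) = Σ_{A,Z} P(Y|F,A,Z)·P(A,Z).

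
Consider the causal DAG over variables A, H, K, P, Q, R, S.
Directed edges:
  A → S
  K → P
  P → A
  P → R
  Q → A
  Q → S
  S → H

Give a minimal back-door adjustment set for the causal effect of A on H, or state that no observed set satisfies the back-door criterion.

A→H: minimal back-door set {Q}.

desc(A)\{A}={H,S}; candidates ⊆ {K,P,Q,R}.
size 0: {}; under {} A still reaches {H,K,P,Q,R,S} ∋ H.
{Q}: A⊥H given {Q} in G with A→· removed — back-door holds.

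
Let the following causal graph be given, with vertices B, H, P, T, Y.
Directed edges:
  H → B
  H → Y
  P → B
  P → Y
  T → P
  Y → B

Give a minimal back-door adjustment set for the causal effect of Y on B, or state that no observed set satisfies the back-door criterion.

desc(Y)\{Y}={B}; candidates ⊆ {H,P,T}.
size 0: {}; under {} Y still reaches {B,H,P,T} ∋ B.
size 1: {H}, {P}, {T}; under {H} Y still reaches {B,P,T} ∋ B.
{H,P}: Y⊥B given {H,P} in G with Y→· removed — back-door holds.

Y→B: minimal back-door set {H, P}.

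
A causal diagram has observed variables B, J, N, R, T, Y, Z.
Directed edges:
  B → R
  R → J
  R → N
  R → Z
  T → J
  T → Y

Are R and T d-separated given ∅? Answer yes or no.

Yes — R ⊥ T | ∅.

Bayes-Ball from R | ∅ reaches {B,J,N,Z}.
T ∉ reach(R|∅) ⇒ R ⊥ T | ∅.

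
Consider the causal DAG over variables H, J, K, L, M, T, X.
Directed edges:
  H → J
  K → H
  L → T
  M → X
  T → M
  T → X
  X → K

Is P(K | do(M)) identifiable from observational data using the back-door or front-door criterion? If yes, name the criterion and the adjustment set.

desc(M)\{M}={H,J,K,X}; candidates ⊆ {L,T}.
size 0: {}; under {} M still reaches {H,J,K,L,T,X} ∋ K.
{T}: M⊥K given {T} in G with M→· removed — back-door holds.
P(K|do(M)) = Σ_{T} P(K|M,T)·P(T).

P(K|do(M)): backdoor, adjust for {T}.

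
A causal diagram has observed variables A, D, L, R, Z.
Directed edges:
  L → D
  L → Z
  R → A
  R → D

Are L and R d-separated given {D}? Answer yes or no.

No — L and R are d-connected given {D}.

Bayes-Ball from L | {D} reaches {A,R,Z}.
R ∈ reach(L|{D}) ⇒ L ⊥̸ R | {D}.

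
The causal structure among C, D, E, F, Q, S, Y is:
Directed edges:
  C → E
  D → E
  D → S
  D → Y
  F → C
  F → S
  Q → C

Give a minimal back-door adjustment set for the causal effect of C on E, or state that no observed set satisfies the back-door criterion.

desc(C)\{C}={E}; candidates ⊆ {D,F,Q,S,Y}.
∅: C⊥E given ∅ in G with C→· removed — back-door holds.

C→E: minimal back-door set ∅.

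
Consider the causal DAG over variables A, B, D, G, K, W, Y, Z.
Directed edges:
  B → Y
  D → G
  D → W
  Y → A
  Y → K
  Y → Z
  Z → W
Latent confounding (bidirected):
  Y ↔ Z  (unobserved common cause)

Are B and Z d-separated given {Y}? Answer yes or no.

Bayes-Ball from B | {Y} reaches {W,Z}.
Z ∈ reach(B|{Y}) ⇒ B ⊥̸ Z | {Y}.

No — B and Z are d-connected given {Y}.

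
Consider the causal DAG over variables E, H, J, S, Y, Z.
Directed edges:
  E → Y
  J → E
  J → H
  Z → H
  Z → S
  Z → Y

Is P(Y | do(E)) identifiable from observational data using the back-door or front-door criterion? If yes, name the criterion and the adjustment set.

P(Y|do(E)): backdoor, adjust for ∅.

desc(E)\{E}={Y}; candidates ⊆ {H,J,S,Z}.
∅: E⊥Y given ∅ in G with E→· removed — back-door holds.
P(Y|do(E)) = P(Y|E) — no adjustment needed.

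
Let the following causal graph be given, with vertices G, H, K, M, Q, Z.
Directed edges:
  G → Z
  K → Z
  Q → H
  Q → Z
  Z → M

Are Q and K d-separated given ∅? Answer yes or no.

Bayes-Ball from Q | ∅ reaches {H,M,Z}.
K ∉ reach(Q|∅) ⇒ Q ⊥ K | ∅.

Yes — Q ⊥ K | ∅.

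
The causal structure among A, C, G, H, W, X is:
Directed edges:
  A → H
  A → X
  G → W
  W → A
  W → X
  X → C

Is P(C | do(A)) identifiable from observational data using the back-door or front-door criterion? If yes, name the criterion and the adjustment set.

P(C|do(A)): backdoor, adjust for {W}.

desc(A)\{A}={C,H,X}; candidates ⊆ {G,W}.
size 0: {}; under {} A still reaches {C,G,W,X} ∋ C.
{W}: A⊥C given {W} in G with A→· removed — back-door holds.
P(C|do(A)) = Σ_{W} P(C|A,W)·P(W).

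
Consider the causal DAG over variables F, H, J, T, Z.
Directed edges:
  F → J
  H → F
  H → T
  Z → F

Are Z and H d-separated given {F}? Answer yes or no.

Bayes-Ball from Z | {F} reaches {H,T}.
H ∈ reach(Z|{F}) ⇒ Z ⊥̸ H | {F}.

No — Z and H are d-connected given {F}.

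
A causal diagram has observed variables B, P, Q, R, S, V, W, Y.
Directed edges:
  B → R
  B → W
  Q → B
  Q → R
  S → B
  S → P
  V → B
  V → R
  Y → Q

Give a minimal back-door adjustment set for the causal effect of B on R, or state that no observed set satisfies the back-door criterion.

desc(B)\{B}={R,W}; candidates ⊆ {P,Q,S,V,Y}.
size 0: {}; under {} B still reaches {P,Q,R,S,V,Y} ∋ R.
size 1: {P}, {Q}, {S} …(+2); under {P} B still reaches {Q,R,S,V,Y} ∋ R.
{Q,V}: B⊥R given {Q,V} in G with B→· removed — back-door holds.

B→R: minimal back-door set {Q, V}.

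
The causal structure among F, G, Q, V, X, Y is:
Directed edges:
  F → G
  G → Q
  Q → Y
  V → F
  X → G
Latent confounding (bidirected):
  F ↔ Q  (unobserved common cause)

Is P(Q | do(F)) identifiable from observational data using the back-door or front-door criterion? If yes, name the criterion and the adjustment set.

P(Q|do(F)): frontdoor, adjust for {G}.

desc(F)\{F}={G,Q,Y}; candidates ⊆ {V,X}.
F↔Q: latent back-door arc(s) into F.
size 0: {}; under {} F still reaches {Q,V,Y} ∋ Q.
size 1: {V}, {X}; under {V} F still reaches {Q,Y} ∋ Q.
size 2: {V,X}; under {V,X} F still reaches {Q,Y} ∋ Q.
F↔Q cannot be blocked by any observed set — no back-door set.
{G}: (i) intercepts every directed F→Q path; (ii) no back-door F→{G}; (iii) {F} blocks every back-door {G}→Q. Front-door holds.
P(Q|do(F)) = Σ_{G} P(G|F) Σ_{F'} P(Q|G,F')P(F').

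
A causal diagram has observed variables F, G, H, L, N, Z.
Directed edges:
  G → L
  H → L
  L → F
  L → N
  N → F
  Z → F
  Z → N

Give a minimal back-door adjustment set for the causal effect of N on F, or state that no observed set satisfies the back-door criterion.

desc(N)\{N}={F}; candidates ⊆ {G,H,L,Z}.
size 0: {}; under {} N still reaches {F,G,H,L,Z} ∋ F.
size 1: {G}, {H}, {L} …(+1); under {G} N still reaches {F,H,L,Z} ∋ F.
{L,Z}: N⊥F given {L,Z} in G with N→· removed — back-door holds.

N→F: minimal back-door set {L, Z}.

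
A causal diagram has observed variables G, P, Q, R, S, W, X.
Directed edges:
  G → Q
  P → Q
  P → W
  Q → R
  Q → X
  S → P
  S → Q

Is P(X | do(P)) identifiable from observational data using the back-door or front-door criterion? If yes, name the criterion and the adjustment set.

desc(P)\{P}={Q,R,W,X}; candidates ⊆ {G,S}.
size 0: {}; under {} P still reaches {Q,R,S,X} ∋ X.
{S}: P⊥X given {S} in G with P→· removed — back-door holds.
P(X|do(P)) = Σ_{S} P(X|P,S)·P(S).

P(X|do(P)): backdoor, adjust for {S}.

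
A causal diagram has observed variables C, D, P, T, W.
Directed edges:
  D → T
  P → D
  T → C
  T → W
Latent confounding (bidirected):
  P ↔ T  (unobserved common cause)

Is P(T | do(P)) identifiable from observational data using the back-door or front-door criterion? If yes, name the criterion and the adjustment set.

P(T|do(P)): frontdoor, adjust for {D}.

desc(P)\{P}={C,D,T,W}; candidates ⊆ {—}.
P↔T: latent back-door arc(s) into P.
size 0: {}; under {} P still reaches {C,T,W} ∋ T.
P↔T cannot be blocked by any observed set — no back-door set.
{D}: (i) intercepts every directed P→T path; (ii) no back-door P→{D}; (iii) {P} blocks every back-door {D}→T. Front-door holds.
P(T|do(P)) = Σ_{D} P(D|P) Σ_{P'} P(T|D,P')P(P').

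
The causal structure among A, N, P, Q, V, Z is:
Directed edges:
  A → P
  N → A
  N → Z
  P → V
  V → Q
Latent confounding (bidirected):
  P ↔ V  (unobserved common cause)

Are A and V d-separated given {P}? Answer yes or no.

Bayes-Ball from A | {P} reaches {N,Q,V,Z}.
V ∈ reach(A|{P}) ⇒ A ⊥̸ V | {P}.

No — A and V are d-connected given {P}.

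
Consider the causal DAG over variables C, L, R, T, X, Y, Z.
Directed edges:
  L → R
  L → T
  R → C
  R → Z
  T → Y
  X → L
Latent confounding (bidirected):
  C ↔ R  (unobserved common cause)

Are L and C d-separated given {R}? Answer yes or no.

Bayes-Ball from L | {R} reaches {C,T,X,Y}.
C ∈ reach(L|{R}) ⇒ L ⊥̸ C | {R}.

No — L and C are d-connected given {R}.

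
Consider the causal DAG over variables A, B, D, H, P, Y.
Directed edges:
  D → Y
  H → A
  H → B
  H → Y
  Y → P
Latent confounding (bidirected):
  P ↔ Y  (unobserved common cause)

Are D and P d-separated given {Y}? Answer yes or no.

Bayes-Ball from D | {Y} reaches {A,B,H,P}.
P ∈ reach(D|{Y}) ⇒ D ⊥̸ P | {Y}.

No — D and P are d-connected given {Y}.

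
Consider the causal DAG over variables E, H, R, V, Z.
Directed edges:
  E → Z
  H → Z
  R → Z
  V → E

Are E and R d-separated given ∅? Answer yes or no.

Bayes-Ball from E | ∅ reaches {V,Z}.
R ∉ reach(E|∅) ⇒ E ⊥ R | ∅.

Yes — E ⊥ R | ∅.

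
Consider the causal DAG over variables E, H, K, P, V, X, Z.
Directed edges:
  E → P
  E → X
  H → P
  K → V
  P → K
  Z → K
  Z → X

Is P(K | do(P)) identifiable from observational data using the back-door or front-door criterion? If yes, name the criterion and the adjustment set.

desc(P)\{P}={K,V}; candidates ⊆ {E,H,X,Z}.
∅: P⊥K given ∅ in G with P→· removed — back-door holds.
P(K|do(P)) = P(K|P) — no adjustment needed.

P(K|do(P)): backdoor, adjust for ∅.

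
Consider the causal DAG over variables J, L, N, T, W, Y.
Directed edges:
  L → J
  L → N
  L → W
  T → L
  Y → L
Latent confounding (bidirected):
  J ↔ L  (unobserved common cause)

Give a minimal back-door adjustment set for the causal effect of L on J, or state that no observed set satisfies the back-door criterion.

L→J: no observed back-door set.

desc(L)\{L}={J,N,W}; candidates ⊆ {T,Y}.
L↔J: latent back-door arc(s) into L.
size 0: {}; under {} L still reaches {J,T,Y} ∋ J.
size 1: {T}, {Y}; under {T} L still reaches {J,Y} ∋ J.
size 2: {T,Y}; under {T,Y} L still reaches {J} ∋ J.
L↔J cannot be blocked by any observed set — no back-door set.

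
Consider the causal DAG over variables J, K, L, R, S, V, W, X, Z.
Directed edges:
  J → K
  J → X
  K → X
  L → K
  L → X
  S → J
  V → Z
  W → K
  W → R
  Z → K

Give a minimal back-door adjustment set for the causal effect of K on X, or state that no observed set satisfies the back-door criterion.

desc(K)\{K}={X}; candidates ⊆ {J,L,R,S,V,W,Z}.
size 0: {}; under {} K still reaches {J,L,R,S,V,W,X,Z} ∋ X.
size 1: {J}, {L}, {R} …(+4); under {J} K still reaches {L,R,V,W,X,Z} ∋ X.
{J,L}: K⊥X given {J,L} in G with K→· removed — back-door holds.

K→X: minimal back-door set {J, L}.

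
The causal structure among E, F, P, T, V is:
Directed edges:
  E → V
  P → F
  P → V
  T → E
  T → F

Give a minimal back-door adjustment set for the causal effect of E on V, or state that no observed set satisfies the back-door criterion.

E→V: minimal back-door set ∅.

desc(E)\{E}={V}; candidates ⊆ {F,P,T}.
∅: E⊥V given ∅ in G with E→· removed — back-door holds.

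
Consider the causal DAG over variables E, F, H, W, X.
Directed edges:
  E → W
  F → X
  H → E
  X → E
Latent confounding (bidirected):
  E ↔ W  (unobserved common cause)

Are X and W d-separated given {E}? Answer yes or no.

Bayes-Ball from X | {E} reaches {F,H,W}.
W ∈ reach(X|{E}) ⇒ X ⊥̸ W | {E}.

No — X and W are d-connected given {E}.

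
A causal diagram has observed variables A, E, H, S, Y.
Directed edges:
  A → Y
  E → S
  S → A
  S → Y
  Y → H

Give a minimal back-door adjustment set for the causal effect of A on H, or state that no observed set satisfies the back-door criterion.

A→H: minimal back-door set {S}.

desc(A)\{A}={H,Y}; candidates ⊆ {E,S}.
size 0: {}; under {} A still reaches {E,H,S,Y} ∋ H.
{S}: A⊥H given {S} in G with A→· removed — back-door holds.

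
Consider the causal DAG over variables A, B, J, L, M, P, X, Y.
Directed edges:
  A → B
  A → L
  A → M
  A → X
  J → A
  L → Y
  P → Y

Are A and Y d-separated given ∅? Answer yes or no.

No — A and Y are d-connected given ∅.

Bayes-Ball from A | ∅ reaches {B,J,L,M,X,Y}.
Y ∈ reach(A|∅) ⇒ A ⊥̸ Y | ∅.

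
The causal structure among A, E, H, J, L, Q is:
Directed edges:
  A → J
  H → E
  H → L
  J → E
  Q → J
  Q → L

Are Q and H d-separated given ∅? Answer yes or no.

Bayes-Ball from Q | ∅ reaches {E,J,L}.
H ∉ reach(Q|∅) ⇒ Q ⊥ H | ∅.

Yes — Q ⊥ H | ∅.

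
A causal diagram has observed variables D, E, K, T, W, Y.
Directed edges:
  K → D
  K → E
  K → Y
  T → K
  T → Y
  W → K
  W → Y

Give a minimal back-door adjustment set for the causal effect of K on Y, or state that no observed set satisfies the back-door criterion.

desc(K)\{K}={D,E,Y}; candidates ⊆ {T,W}.
size 0: {}; under {} K still reaches {T,W,Y} ∋ Y.
size 1: {T}, {W}; under {T} K still reaches {W,Y} ∋ Y.
{T,W}: K⊥Y given {T,W} in G with K→· removed — back-door holds.

K→Y: minimal back-door set {T, W}.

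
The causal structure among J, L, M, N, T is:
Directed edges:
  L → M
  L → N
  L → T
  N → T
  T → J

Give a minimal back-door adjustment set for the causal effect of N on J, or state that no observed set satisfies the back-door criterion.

desc(N)\{N}={J,T}; candidates ⊆ {L,M}.
size 0: {}; under {} N still reaches {J,L,M,T} ∋ J.
{L}: N⊥J given {L} in G with N→· removed — back-door holds.

N→J: minimal back-door set {L}.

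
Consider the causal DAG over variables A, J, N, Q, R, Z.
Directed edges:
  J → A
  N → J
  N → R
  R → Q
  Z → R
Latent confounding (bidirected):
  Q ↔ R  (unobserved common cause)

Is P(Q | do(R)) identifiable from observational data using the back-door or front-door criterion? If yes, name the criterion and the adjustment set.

desc(R)\{R}={Q}; candidates ⊆ {A,J,N,Z}.
R↔Q: latent back-door arc(s) into R.
size 0: {}; under {} R still reaches {A,J,N,Q,Z} ∋ Q.
size 1: {A}, {J}, {N} …(+1); under {A} R still reaches {J,N,Q,Z} ∋ Q.
size 2: {A,J}, {A,N}, {A,Z} …(+3); under {A,J} R still reaches {N,Q,Z} ∋ Q.
R↔Q cannot be blocked by any observed set — no back-door set.
No mediator lies on a directed R→…→Q path.
Neither criterion identifies P(Q|do(R)) in this graph.

P(Q|do(R)): not identifiable (no BD/FD set).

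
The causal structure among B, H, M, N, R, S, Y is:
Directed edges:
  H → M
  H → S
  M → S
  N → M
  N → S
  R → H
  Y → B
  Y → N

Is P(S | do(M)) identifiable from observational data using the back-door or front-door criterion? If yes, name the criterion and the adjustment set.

P(S|do(M)): backdoor, adjust for {H, N}.

desc(M)\{M}={S}; candidates ⊆ {B,H,N,R,Y}.
size 0: {}; under {} M still reaches {B,H,N,R,S,Y} ∋ S.
size 1: {B}, {H}, {N} …(+2); under {B} M still reaches {H,N,R,S,Y} ∋ S.
{H,N}: M⊥S given {H,N} in G with M→· removed — back-door holds.
P(S|do(M)) = Σ_{H,N} P(S|M,H,N)·P(H,N).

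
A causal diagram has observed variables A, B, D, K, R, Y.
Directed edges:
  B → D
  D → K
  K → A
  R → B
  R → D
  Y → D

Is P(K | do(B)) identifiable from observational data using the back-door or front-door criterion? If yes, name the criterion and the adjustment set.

desc(B)\{B}={A,D,K}; candidates ⊆ {R,Y}.
size 0: {}; under {} B still reaches {A,D,K,R} ∋ K.
{R}: B⊥K given {R} in G with B→· removed — back-door holds.
P(K|do(B)) = Σ_{R} P(K|B,R)·P(R).

P(K|do(B)): backdoor, adjust for {R}.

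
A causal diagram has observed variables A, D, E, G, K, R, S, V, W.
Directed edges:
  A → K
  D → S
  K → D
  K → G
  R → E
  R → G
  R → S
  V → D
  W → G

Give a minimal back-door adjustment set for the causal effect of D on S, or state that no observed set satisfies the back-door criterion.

D→S: minimal back-door set ∅.

desc(D)\{D}={S}; candidates ⊆ {A,E,G,K,R,V,W}.
∅: D⊥S given ∅ in G with D→· removed — back-door holds.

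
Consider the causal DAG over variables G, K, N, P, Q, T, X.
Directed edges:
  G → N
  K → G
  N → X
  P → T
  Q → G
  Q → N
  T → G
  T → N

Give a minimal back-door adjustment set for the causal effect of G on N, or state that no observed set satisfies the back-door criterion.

desc(G)\{G}={N,X}; candidates ⊆ {K,P,Q,T}.
size 0: {}; under {} G still reaches {K,N,P,Q,T,X} ∋ N.
size 1: {K}, {P}, {Q} …(+1); under {K} G still reaches {N,P,Q,T,X} ∋ N.
{Q,T}: G⊥N given {Q,T} in G with G→· removed — back-door holds.

G→N: minimal back-door set {Q, T}.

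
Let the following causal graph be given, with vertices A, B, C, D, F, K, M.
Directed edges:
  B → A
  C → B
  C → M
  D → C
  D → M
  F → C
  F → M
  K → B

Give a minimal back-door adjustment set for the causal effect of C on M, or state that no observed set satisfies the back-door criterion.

desc(C)\{C}={A,B,M}; candidates ⊆ {D,F,K}.
size 0: {}; under {} C still reaches {D,F,M} ∋ M.
size 1: {D}, {F}, {K}; under {D} C still reaches {F,M} ∋ M.
{D,F}: C⊥M given {D,F} in G with C→· removed — back-door holds.

C→M: minimal back-door set {D, F}.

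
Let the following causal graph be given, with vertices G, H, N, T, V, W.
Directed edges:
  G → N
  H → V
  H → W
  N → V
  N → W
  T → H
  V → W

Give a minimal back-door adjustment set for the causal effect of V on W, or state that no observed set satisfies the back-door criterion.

desc(V)\{V}={W}; candidates ⊆ {G,H,N,T}.
size 0: {}; under {} V still reaches {G,H,N,T,W} ∋ W.
size 1: {G}, {H}, {N} …(+1); under {G} V still reaches {H,N,T,W} ∋ W.
{H,N}: V⊥W given {H,N} in G with V→· removed — back-door holds.

V→W: minimal back-door set {H, N}.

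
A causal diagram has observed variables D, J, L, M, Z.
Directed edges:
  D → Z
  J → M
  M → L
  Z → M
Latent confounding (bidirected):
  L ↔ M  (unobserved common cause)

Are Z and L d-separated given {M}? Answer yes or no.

No — Z and L are d-connected given {M}.

Bayes-Ball from Z | {M} reaches {D,J,L}.
L ∈ reach(Z|{M}) ⇒ Z ⊥̸ L | {M}.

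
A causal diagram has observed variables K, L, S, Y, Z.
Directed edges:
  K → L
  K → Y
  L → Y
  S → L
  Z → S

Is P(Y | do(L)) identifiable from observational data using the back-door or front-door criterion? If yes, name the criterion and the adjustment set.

P(Y|do(L)): backdoor, adjust for {K}.

desc(L)\{L}={Y}; candidates ⊆ {K,S,Z}.
size 0: {}; under {} L still reaches {K,S,Y,Z} ∋ Y.
{K}: L⊥Y given {K} in G with L→· removed — back-door holds.
P(Y|do(L)) = Σ_{K} P(Y|L,K)·P(K).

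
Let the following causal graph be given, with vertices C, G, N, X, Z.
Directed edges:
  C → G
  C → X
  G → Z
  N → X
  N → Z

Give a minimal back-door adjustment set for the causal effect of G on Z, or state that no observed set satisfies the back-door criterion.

G→Z: minimal back-door set ∅.

desc(G)\{G}={Z}; candidates ⊆ {C,N,X}.
∅: G⊥Z given ∅ in G with G→· removed — back-door holds.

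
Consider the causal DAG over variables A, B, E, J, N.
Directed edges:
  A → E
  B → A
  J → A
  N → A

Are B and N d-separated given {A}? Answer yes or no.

Bayes-Ball from B | {A} reaches {J,N}.
N ∈ reach(B|{A}) ⇒ B ⊥̸ N | {A}.

No — B and N are d-connected given {A}.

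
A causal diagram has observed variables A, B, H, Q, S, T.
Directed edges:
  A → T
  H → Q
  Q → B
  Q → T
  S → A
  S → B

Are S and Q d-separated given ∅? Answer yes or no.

Yes — S ⊥ Q | ∅.

Bayes-Ball from S | ∅ reaches {A,B,T}.
Q ∉ reach(S|∅) ⇒ S ⊥ Q | ∅.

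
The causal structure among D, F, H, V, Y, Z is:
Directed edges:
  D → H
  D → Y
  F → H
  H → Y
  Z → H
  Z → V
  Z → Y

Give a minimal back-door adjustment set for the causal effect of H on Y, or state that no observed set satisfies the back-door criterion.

H→Y: minimal back-door set {D, Z}.

desc(H)\{H}={Y}; candidates ⊆ {D,F,V,Z}.
size 0: {}; under {} H still reaches {D,F,V,Y,Z} ∋ Y.
size 1: {D}, {F}, {V} …(+1); under {D} H still reaches {F,V,Y,Z} ∋ Y.
{D,Z}: H⊥Y given {D,Z} in G with H→· removed — back-door holds.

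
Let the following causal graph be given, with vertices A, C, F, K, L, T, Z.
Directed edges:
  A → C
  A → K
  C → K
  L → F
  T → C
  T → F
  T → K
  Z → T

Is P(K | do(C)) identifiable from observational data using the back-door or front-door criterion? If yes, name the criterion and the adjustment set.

P(K|do(C)): backdoor, adjust for {A, T}.

desc(C)\{C}={K}; candidates ⊆ {A,F,L,T,Z}.
size 0: {}; under {} C still reaches {A,F,K,T,Z} ∋ K.
size 1: {A}, {F}, {L} …(+2); under {A} C still reaches {F,K,T,Z} ∋ K.
{A,T}: C⊥K given {A,T} in G with C→· removed — back-door holds.
P(K|do(C)) = Σ_{A,T} P(K|C,A,T)·P(A,T).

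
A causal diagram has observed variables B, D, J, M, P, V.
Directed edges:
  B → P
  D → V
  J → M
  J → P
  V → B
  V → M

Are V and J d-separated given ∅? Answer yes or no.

Bayes-Ball from V | ∅ reaches {B,D,M,P}.
J ∉ reach(V|∅) ⇒ V ⊥ J | ∅.

Yes — V ⊥ J | ∅.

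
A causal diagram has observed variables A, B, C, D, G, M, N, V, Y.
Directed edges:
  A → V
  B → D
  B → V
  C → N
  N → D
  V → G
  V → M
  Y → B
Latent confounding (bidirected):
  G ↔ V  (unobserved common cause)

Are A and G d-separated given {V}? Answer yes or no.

No — A and G are d-connected given {V}.

Bayes-Ball from A | {V} reaches {B,D,G,Y}.
G ∈ reach(A|{V}) ⇒ A ⊥̸ G | {V}.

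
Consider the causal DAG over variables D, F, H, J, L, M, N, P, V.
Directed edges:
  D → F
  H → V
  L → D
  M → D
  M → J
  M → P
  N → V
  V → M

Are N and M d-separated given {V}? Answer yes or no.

Bayes-Ball from N | {V} reaches {H}.
M ∉ reach(N|{V}) ⇒ N ⊥ M | {V}.

Yes — N ⊥ M | {V}.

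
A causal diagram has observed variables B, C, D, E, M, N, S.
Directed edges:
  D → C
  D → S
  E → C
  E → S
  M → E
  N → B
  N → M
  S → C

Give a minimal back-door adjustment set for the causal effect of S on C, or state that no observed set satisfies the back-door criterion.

S→C: minimal back-door set {D, E}.

desc(S)\{S}={C}; candidates ⊆ {B,D,E,M,N}.
size 0: {}; under {} S still reaches {B,C,D,E,M,N} ∋ C.
size 1: {B}, {D}, {E} …(+2); under {B} S still reaches {C,D,E,M,N} ∋ C.
{D,E}: S⊥C given {D,E} in G with S→· removed — back-door holds.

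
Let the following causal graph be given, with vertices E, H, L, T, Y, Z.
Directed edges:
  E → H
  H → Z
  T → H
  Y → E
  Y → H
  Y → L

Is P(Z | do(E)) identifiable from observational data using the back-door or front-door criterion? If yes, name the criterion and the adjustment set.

P(Z|do(E)): backdoor, adjust for {Y}.

desc(E)\{E}={H,Z}; candidates ⊆ {L,T,Y}.
size 0: {}; under {} E still reaches {H,L,Y,Z} ∋ Z.
{Y}: E⊥Z given {Y} in G with E→· removed — back-door holds.
P(Z|do(E)) = Σ_{Y} P(Z|E,Y)·P(Y).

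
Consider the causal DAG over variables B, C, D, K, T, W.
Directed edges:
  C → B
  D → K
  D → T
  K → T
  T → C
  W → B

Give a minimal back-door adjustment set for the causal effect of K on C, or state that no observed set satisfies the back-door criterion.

desc(K)\{K}={B,C,T}; candidates ⊆ {D,W}.
size 0: {}; under {} K still reaches {B,C,D,T} ∋ C.
{D}: K⊥C given {D} in G with K→· removed — back-door holds.

K→C: minimal back-door set {D}.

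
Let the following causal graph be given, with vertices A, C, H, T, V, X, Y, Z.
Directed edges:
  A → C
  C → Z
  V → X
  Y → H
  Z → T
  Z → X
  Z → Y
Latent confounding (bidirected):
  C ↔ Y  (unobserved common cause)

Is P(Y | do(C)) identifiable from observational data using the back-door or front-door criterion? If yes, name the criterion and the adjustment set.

desc(C)\{C}={H,T,X,Y,Z}; candidates ⊆ {A,V}.
C↔Y: latent back-door arc(s) into C.
size 0: {}; under {} C still reaches {A,H,Y} ∋ Y.
size 1: {A}, {V}; under {A} C still reaches {H,Y} ∋ Y.
size 2: {A,V}; under {A,V} C still reaches {H,Y} ∋ Y.
C↔Y cannot be blocked by any observed set — no back-door set.
{Z}: (i) intercepts every directed C→Y path; (ii) no back-door C→{Z}; (iii) {C} blocks every back-door {Z}→Y. Front-door holds.
P(Y|do(C)) = Σ_{Z} P(Z|C) Σ_{C'} P(Y|Z,C')P(C').

P(Y|do(C)): frontdoor, adjust for {Z}.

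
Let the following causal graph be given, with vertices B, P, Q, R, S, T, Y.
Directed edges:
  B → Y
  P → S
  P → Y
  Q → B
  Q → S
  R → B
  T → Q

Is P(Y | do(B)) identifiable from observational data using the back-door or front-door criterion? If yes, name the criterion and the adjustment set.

desc(B)\{B}={Y}; candidates ⊆ {P,Q,R,S,T}.
∅: B⊥Y given ∅ in G with B→· removed — back-door holds.
P(Y|do(B)) = P(Y|B) — no adjustment needed.

P(Y|do(B)): backdoor, adjust for ∅.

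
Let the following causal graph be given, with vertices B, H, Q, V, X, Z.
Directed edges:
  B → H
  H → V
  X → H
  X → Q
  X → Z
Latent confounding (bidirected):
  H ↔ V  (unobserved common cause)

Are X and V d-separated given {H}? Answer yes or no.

Bayes-Ball from X | {H} reaches {B,Q,V,Z}.
V ∈ reach(X|{H}) ⇒ X ⊥̸ V | {H}.

No — X and V are d-connected given {H}.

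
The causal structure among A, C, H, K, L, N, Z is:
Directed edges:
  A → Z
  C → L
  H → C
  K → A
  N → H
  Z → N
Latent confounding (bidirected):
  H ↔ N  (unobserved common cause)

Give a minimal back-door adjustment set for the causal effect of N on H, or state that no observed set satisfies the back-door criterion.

N→H: no observed back-door set.

desc(N)\{N}={C,H,L}; candidates ⊆ {A,K,Z}.
N↔H: latent back-door arc(s) into N.
size 0: {}; under {} N still reaches {A,C,H,K,L,Z} ∋ H.
size 1: {A}, {K}, {Z}; under {A} N still reaches {C,H,L,Z} ∋ H.
size 2: {A,K}, {A,Z}, {K,Z}; under {A,K} N still reaches {C,H,L,Z} ∋ H.
N↔H cannot be blocked by any observed set — no back-door set.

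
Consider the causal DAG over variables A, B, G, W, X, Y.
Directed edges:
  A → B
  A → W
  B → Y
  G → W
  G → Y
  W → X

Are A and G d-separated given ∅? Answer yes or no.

Yes — A ⊥ G | ∅.

Bayes-Ball from A | ∅ reaches {B,W,X,Y}.
G ∉ reach(A|∅) ⇒ A ⊥ G | ∅.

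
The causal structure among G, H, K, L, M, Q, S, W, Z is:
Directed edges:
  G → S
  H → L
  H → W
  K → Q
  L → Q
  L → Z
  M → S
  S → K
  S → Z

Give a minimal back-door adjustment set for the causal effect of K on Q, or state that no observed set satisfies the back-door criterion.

K→Q: minimal back-door set ∅.

desc(K)\{K}={Q}; candidates ⊆ {G,H,L,M,S,W,Z}.
∅: K⊥Q given ∅ in G with K→· removed — back-door holds.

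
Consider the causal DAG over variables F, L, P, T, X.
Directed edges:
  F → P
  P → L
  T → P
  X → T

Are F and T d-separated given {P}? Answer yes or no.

Bayes-Ball from F | {P} reaches {T,X}.
T ∈ reach(F|{P}) ⇒ F ⊥̸ T | {P}.

No — F and T are d-connected given {P}.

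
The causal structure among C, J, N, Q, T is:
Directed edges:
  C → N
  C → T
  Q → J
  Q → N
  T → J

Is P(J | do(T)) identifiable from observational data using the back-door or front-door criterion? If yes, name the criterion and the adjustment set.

desc(T)\{T}={J}; candidates ⊆ {C,N,Q}.
∅: T⊥J given ∅ in G with T→· removed — back-door holds.
P(J|do(T)) = P(J|T) — no adjustment needed.

P(J|do(T)): backdoor, adjust for ∅.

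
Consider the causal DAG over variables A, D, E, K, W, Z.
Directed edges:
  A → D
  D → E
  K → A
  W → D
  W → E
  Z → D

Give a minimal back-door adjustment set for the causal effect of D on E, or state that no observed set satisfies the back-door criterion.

D→E: minimal back-door set {W}.

desc(D)\{D}={E}; candidates ⊆ {A,K,W,Z}.
size 0: {}; under {} D still reaches {A,E,K,W,Z} ∋ E.
{W}: D⊥E given {W} in G with D→· removed — back-door holds.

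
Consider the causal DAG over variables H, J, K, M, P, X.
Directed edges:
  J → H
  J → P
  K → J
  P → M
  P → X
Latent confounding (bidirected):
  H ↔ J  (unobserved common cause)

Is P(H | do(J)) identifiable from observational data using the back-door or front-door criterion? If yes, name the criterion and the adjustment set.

P(H|do(J)): not identifiable (no BD/FD set).

desc(J)\{J}={H,M,P,X}; candidates ⊆ {K}.
J↔H: latent back-door arc(s) into J.
size 0: {}; under {} J still reaches {H,K} ∋ H.
size 1: {K}; under {K} J still reaches {H} ∋ H.
J↔H cannot be blocked by any observed set — no back-door set.
No mediator lies on a directed J→…→H path.
Neither criterion identifies P(H|do(J)) in this graph.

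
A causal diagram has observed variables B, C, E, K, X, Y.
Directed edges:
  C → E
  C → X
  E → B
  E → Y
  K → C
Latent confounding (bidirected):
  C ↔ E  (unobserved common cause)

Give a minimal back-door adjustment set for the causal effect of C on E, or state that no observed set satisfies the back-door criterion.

desc(C)\{C}={B,E,X,Y}; candidates ⊆ {K}.
C↔E: latent back-door arc(s) into C.
size 0: {}; under {} C still reaches {B,E,K,Y} ∋ E.
size 1: {K}; under {K} C still reaches {B,E,Y} ∋ E.
C↔E cannot be blocked by any observed set — no back-door set.

C→E: no observed back-door set.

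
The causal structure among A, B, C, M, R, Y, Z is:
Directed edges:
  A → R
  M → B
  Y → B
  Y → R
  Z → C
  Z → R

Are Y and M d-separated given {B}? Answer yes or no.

Bayes-Ball from Y | {B} reaches {M,R}.
M ∈ reach(Y|{B}) ⇒ Y ⊥̸ M | {B}.

No — Y and M are d-connected given {B}.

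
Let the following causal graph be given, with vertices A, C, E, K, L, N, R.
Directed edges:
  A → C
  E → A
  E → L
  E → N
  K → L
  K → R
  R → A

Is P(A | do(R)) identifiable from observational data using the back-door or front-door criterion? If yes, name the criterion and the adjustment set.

desc(R)\{R}={A,C}; candidates ⊆ {E,K,L,N}.
∅: R⊥A given ∅ in G with R→· removed — back-door holds.
P(A|do(R)) = P(A|R) — no adjustment needed.

P(A|do(R)): backdoor, adjust for ∅.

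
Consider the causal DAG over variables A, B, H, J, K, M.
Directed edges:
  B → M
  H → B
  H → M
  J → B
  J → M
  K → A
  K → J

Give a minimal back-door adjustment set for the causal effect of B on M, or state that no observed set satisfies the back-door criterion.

desc(B)\{B}={M}; candidates ⊆ {A,H,J,K}.
size 0: {}; under {} B still reaches {A,H,J,K,M} ∋ M.
size 1: {A}, {H}, {J} …(+1); under {A} B still reaches {H,J,K,M} ∋ M.
{H,J}: B⊥M given {H,J} in G with B→· removed — back-door holds.

B→M: minimal back-door set {H, J}.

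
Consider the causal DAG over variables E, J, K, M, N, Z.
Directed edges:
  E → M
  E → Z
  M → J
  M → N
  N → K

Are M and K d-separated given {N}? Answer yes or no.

Yes — M ⊥ K | {N}.

Bayes-Ball from M | {N} reaches {E,J,Z}.
K ∉ reach(M|{N}) ⇒ M ⊥ K | {N}.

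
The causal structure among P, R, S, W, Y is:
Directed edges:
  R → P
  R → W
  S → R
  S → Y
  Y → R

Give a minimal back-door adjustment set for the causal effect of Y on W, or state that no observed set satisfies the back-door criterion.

desc(Y)\{Y}={P,R,W}; candidates ⊆ {S}.
size 0: {}; under {} Y still reaches {P,R,S,W} ∋ W.
{S}: Y⊥W given {S} in G with Y→· removed — back-door holds.

Y→W: minimal back-door set {S}.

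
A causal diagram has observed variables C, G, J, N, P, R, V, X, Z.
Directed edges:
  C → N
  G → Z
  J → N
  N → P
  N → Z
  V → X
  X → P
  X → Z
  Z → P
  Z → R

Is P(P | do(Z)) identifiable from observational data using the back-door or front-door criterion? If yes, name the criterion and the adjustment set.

desc(Z)\{Z}={P,R}; candidates ⊆ {C,G,J,N,V,X}.
size 0: {}; under {} Z still reaches {C,G,J,N,P,V,X} ∋ P.
size 1: {C}, {G}, {J} …(+3); under {C} Z still reaches {G,J,N,P,V,X} ∋ P.
{N,X}: Z⊥P given {N,X} in G with Z→· removed — back-door holds.
P(P|do(Z)) = Σ_{N,X} P(P|Z,N,X)·P(N,X).

P(P|do(Z)): backdoor, adjust for {N, X}.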